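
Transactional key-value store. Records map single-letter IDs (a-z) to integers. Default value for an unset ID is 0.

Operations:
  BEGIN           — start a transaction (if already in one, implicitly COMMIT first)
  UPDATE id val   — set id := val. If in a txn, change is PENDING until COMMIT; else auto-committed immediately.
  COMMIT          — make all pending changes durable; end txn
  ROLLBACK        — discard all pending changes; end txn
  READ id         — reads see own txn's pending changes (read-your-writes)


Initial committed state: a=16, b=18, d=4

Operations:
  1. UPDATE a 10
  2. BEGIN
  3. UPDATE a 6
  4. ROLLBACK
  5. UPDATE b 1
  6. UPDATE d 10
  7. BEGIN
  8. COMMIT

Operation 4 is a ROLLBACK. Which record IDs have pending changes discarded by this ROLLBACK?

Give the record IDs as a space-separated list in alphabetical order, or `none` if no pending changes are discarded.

Answer: a

Derivation:
Initial committed: {a=16, b=18, d=4}
Op 1: UPDATE a=10 (auto-commit; committed a=10)
Op 2: BEGIN: in_txn=True, pending={}
Op 3: UPDATE a=6 (pending; pending now {a=6})
Op 4: ROLLBACK: discarded pending ['a']; in_txn=False
Op 5: UPDATE b=1 (auto-commit; committed b=1)
Op 6: UPDATE d=10 (auto-commit; committed d=10)
Op 7: BEGIN: in_txn=True, pending={}
Op 8: COMMIT: merged [] into committed; committed now {a=10, b=1, d=10}
ROLLBACK at op 4 discards: ['a']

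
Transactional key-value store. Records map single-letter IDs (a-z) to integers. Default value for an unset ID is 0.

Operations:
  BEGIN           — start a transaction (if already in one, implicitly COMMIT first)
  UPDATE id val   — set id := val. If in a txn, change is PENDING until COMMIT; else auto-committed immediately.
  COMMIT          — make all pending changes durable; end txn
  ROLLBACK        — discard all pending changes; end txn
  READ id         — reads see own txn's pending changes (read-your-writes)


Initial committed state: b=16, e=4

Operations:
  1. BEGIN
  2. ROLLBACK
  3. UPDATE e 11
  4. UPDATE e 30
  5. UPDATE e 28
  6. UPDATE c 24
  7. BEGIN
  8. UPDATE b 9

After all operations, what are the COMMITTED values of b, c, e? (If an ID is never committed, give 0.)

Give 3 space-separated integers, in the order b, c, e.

Answer: 16 24 28

Derivation:
Initial committed: {b=16, e=4}
Op 1: BEGIN: in_txn=True, pending={}
Op 2: ROLLBACK: discarded pending []; in_txn=False
Op 3: UPDATE e=11 (auto-commit; committed e=11)
Op 4: UPDATE e=30 (auto-commit; committed e=30)
Op 5: UPDATE e=28 (auto-commit; committed e=28)
Op 6: UPDATE c=24 (auto-commit; committed c=24)
Op 7: BEGIN: in_txn=True, pending={}
Op 8: UPDATE b=9 (pending; pending now {b=9})
Final committed: {b=16, c=24, e=28}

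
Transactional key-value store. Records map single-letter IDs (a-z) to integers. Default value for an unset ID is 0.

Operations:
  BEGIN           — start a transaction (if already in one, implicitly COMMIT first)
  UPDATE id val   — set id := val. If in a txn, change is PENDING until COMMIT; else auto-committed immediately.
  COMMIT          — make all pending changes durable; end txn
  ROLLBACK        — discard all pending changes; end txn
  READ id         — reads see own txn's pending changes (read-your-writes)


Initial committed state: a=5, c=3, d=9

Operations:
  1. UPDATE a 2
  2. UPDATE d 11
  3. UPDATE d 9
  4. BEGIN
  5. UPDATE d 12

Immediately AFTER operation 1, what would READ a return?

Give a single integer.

Initial committed: {a=5, c=3, d=9}
Op 1: UPDATE a=2 (auto-commit; committed a=2)
After op 1: visible(a) = 2 (pending={}, committed={a=2, c=3, d=9})

Answer: 2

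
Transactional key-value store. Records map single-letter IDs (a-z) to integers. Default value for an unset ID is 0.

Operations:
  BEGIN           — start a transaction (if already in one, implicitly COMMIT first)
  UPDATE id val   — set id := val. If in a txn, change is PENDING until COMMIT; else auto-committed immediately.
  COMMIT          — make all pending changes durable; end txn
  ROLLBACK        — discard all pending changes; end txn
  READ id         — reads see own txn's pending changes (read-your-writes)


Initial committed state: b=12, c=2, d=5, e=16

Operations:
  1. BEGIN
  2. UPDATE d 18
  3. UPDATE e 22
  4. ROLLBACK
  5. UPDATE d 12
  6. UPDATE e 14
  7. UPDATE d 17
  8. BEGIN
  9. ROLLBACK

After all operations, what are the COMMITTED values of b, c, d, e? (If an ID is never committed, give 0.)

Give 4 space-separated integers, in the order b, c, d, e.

Answer: 12 2 17 14

Derivation:
Initial committed: {b=12, c=2, d=5, e=16}
Op 1: BEGIN: in_txn=True, pending={}
Op 2: UPDATE d=18 (pending; pending now {d=18})
Op 3: UPDATE e=22 (pending; pending now {d=18, e=22})
Op 4: ROLLBACK: discarded pending ['d', 'e']; in_txn=False
Op 5: UPDATE d=12 (auto-commit; committed d=12)
Op 6: UPDATE e=14 (auto-commit; committed e=14)
Op 7: UPDATE d=17 (auto-commit; committed d=17)
Op 8: BEGIN: in_txn=True, pending={}
Op 9: ROLLBACK: discarded pending []; in_txn=False
Final committed: {b=12, c=2, d=17, e=14}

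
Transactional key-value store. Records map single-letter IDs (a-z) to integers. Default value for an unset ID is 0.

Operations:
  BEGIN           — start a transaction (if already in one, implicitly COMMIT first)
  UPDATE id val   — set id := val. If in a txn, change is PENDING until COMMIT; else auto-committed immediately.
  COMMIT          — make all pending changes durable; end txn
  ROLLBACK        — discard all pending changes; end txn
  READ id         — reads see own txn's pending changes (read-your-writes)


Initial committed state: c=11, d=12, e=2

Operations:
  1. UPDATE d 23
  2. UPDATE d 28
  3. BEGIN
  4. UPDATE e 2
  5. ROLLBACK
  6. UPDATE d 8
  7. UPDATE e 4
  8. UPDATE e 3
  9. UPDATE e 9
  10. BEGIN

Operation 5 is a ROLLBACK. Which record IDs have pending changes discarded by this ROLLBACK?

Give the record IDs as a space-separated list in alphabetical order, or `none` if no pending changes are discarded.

Answer: e

Derivation:
Initial committed: {c=11, d=12, e=2}
Op 1: UPDATE d=23 (auto-commit; committed d=23)
Op 2: UPDATE d=28 (auto-commit; committed d=28)
Op 3: BEGIN: in_txn=True, pending={}
Op 4: UPDATE e=2 (pending; pending now {e=2})
Op 5: ROLLBACK: discarded pending ['e']; in_txn=False
Op 6: UPDATE d=8 (auto-commit; committed d=8)
Op 7: UPDATE e=4 (auto-commit; committed e=4)
Op 8: UPDATE e=3 (auto-commit; committed e=3)
Op 9: UPDATE e=9 (auto-commit; committed e=9)
Op 10: BEGIN: in_txn=True, pending={}
ROLLBACK at op 5 discards: ['e']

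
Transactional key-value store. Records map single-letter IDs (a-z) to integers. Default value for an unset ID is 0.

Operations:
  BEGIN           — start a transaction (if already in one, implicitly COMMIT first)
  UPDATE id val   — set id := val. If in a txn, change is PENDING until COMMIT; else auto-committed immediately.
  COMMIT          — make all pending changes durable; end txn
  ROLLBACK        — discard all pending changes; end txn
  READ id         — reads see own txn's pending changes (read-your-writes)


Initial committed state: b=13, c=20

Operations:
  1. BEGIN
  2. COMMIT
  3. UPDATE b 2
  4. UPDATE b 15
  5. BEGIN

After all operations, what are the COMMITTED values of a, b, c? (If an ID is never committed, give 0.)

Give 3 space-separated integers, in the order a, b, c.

Answer: 0 15 20

Derivation:
Initial committed: {b=13, c=20}
Op 1: BEGIN: in_txn=True, pending={}
Op 2: COMMIT: merged [] into committed; committed now {b=13, c=20}
Op 3: UPDATE b=2 (auto-commit; committed b=2)
Op 4: UPDATE b=15 (auto-commit; committed b=15)
Op 5: BEGIN: in_txn=True, pending={}
Final committed: {b=15, c=20}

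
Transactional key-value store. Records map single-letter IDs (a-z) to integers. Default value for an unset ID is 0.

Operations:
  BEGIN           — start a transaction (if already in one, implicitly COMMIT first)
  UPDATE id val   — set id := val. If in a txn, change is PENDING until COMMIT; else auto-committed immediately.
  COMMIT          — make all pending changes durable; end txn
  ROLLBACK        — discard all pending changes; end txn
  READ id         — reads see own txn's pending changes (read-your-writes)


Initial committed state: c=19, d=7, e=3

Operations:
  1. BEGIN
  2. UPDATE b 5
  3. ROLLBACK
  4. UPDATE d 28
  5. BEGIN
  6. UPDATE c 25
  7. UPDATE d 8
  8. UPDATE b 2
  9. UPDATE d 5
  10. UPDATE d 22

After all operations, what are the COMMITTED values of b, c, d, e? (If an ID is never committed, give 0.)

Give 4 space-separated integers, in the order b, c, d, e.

Answer: 0 19 28 3

Derivation:
Initial committed: {c=19, d=7, e=3}
Op 1: BEGIN: in_txn=True, pending={}
Op 2: UPDATE b=5 (pending; pending now {b=5})
Op 3: ROLLBACK: discarded pending ['b']; in_txn=False
Op 4: UPDATE d=28 (auto-commit; committed d=28)
Op 5: BEGIN: in_txn=True, pending={}
Op 6: UPDATE c=25 (pending; pending now {c=25})
Op 7: UPDATE d=8 (pending; pending now {c=25, d=8})
Op 8: UPDATE b=2 (pending; pending now {b=2, c=25, d=8})
Op 9: UPDATE d=5 (pending; pending now {b=2, c=25, d=5})
Op 10: UPDATE d=22 (pending; pending now {b=2, c=25, d=22})
Final committed: {c=19, d=28, e=3}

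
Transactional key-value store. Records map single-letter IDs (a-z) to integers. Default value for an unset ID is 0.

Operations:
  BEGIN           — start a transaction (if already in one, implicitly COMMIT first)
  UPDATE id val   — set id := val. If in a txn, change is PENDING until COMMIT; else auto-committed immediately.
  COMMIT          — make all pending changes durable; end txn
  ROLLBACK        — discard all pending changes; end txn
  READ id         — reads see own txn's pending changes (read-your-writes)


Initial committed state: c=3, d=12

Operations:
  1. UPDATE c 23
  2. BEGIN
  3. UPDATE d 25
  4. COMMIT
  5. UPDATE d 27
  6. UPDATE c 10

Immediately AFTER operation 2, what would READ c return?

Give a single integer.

Initial committed: {c=3, d=12}
Op 1: UPDATE c=23 (auto-commit; committed c=23)
Op 2: BEGIN: in_txn=True, pending={}
After op 2: visible(c) = 23 (pending={}, committed={c=23, d=12})

Answer: 23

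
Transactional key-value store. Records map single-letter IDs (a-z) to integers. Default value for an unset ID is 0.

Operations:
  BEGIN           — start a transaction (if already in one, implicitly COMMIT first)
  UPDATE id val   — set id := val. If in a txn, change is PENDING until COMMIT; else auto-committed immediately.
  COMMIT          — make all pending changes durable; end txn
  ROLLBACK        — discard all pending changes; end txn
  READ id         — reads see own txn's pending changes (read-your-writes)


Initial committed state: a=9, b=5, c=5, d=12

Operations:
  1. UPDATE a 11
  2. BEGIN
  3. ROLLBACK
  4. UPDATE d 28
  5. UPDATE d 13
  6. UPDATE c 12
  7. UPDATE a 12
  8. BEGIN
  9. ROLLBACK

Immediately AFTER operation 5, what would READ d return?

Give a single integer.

Initial committed: {a=9, b=5, c=5, d=12}
Op 1: UPDATE a=11 (auto-commit; committed a=11)
Op 2: BEGIN: in_txn=True, pending={}
Op 3: ROLLBACK: discarded pending []; in_txn=False
Op 4: UPDATE d=28 (auto-commit; committed d=28)
Op 5: UPDATE d=13 (auto-commit; committed d=13)
After op 5: visible(d) = 13 (pending={}, committed={a=11, b=5, c=5, d=13})

Answer: 13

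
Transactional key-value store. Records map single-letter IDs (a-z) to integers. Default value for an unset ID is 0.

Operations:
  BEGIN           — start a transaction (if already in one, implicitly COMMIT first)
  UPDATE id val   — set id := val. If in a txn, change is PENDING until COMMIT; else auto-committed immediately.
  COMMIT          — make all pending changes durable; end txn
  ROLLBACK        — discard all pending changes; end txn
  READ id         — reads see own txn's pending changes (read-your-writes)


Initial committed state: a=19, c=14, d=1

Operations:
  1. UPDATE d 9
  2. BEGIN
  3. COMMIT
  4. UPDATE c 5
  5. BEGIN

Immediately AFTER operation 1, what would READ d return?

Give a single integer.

Initial committed: {a=19, c=14, d=1}
Op 1: UPDATE d=9 (auto-commit; committed d=9)
After op 1: visible(d) = 9 (pending={}, committed={a=19, c=14, d=9})

Answer: 9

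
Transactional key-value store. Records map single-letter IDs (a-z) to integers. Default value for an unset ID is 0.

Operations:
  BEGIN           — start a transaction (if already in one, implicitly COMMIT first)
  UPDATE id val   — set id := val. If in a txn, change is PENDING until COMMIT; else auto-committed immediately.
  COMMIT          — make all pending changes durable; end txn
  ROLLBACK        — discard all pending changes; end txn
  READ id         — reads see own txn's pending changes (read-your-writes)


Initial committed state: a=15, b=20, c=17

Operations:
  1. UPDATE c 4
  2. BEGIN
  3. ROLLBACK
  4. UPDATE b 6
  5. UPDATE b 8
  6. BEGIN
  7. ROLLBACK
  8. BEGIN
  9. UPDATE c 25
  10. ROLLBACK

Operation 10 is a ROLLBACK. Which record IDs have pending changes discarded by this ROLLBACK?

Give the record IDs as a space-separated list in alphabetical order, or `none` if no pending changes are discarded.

Initial committed: {a=15, b=20, c=17}
Op 1: UPDATE c=4 (auto-commit; committed c=4)
Op 2: BEGIN: in_txn=True, pending={}
Op 3: ROLLBACK: discarded pending []; in_txn=False
Op 4: UPDATE b=6 (auto-commit; committed b=6)
Op 5: UPDATE b=8 (auto-commit; committed b=8)
Op 6: BEGIN: in_txn=True, pending={}
Op 7: ROLLBACK: discarded pending []; in_txn=False
Op 8: BEGIN: in_txn=True, pending={}
Op 9: UPDATE c=25 (pending; pending now {c=25})
Op 10: ROLLBACK: discarded pending ['c']; in_txn=False
ROLLBACK at op 10 discards: ['c']

Answer: c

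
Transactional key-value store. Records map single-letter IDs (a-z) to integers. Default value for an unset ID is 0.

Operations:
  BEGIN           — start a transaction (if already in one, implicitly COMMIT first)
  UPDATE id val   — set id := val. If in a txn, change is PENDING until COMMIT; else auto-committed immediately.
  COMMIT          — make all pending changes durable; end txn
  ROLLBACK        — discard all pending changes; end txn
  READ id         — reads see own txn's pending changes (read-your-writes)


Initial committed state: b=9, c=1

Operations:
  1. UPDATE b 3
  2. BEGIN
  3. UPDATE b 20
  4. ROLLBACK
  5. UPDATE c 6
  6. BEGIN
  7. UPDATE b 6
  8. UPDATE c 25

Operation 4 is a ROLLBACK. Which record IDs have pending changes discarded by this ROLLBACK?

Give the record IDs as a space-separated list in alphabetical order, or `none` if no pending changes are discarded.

Initial committed: {b=9, c=1}
Op 1: UPDATE b=3 (auto-commit; committed b=3)
Op 2: BEGIN: in_txn=True, pending={}
Op 3: UPDATE b=20 (pending; pending now {b=20})
Op 4: ROLLBACK: discarded pending ['b']; in_txn=False
Op 5: UPDATE c=6 (auto-commit; committed c=6)
Op 6: BEGIN: in_txn=True, pending={}
Op 7: UPDATE b=6 (pending; pending now {b=6})
Op 8: UPDATE c=25 (pending; pending now {b=6, c=25})
ROLLBACK at op 4 discards: ['b']

Answer: b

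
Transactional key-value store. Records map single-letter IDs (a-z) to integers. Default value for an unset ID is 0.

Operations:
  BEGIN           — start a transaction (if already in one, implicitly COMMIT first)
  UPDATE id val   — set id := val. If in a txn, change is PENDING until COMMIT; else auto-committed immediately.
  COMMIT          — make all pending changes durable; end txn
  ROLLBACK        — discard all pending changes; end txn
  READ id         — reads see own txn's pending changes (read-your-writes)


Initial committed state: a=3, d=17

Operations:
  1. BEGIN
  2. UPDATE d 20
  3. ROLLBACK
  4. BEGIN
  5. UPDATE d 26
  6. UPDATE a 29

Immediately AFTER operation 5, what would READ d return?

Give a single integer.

Initial committed: {a=3, d=17}
Op 1: BEGIN: in_txn=True, pending={}
Op 2: UPDATE d=20 (pending; pending now {d=20})
Op 3: ROLLBACK: discarded pending ['d']; in_txn=False
Op 4: BEGIN: in_txn=True, pending={}
Op 5: UPDATE d=26 (pending; pending now {d=26})
After op 5: visible(d) = 26 (pending={d=26}, committed={a=3, d=17})

Answer: 26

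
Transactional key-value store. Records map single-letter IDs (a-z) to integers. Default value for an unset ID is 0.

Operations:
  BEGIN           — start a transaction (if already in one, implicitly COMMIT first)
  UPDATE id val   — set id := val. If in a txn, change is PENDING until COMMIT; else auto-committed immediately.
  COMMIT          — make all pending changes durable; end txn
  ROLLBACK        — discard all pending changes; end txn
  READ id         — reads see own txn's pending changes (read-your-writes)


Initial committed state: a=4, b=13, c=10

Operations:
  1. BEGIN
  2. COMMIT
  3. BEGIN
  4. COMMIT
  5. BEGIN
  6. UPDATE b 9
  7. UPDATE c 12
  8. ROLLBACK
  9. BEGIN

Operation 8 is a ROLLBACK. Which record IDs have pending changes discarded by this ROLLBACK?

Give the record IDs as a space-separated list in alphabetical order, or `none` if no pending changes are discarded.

Answer: b c

Derivation:
Initial committed: {a=4, b=13, c=10}
Op 1: BEGIN: in_txn=True, pending={}
Op 2: COMMIT: merged [] into committed; committed now {a=4, b=13, c=10}
Op 3: BEGIN: in_txn=True, pending={}
Op 4: COMMIT: merged [] into committed; committed now {a=4, b=13, c=10}
Op 5: BEGIN: in_txn=True, pending={}
Op 6: UPDATE b=9 (pending; pending now {b=9})
Op 7: UPDATE c=12 (pending; pending now {b=9, c=12})
Op 8: ROLLBACK: discarded pending ['b', 'c']; in_txn=False
Op 9: BEGIN: in_txn=True, pending={}
ROLLBACK at op 8 discards: ['b', 'c']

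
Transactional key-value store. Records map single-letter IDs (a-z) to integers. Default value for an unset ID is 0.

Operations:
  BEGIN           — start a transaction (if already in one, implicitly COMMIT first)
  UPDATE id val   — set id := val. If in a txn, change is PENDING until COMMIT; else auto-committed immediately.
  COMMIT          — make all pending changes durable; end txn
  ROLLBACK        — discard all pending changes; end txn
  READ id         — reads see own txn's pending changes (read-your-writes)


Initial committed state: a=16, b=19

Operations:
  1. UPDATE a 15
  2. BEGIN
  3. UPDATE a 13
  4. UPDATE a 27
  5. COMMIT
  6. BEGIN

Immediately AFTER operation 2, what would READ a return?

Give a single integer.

Initial committed: {a=16, b=19}
Op 1: UPDATE a=15 (auto-commit; committed a=15)
Op 2: BEGIN: in_txn=True, pending={}
After op 2: visible(a) = 15 (pending={}, committed={a=15, b=19})

Answer: 15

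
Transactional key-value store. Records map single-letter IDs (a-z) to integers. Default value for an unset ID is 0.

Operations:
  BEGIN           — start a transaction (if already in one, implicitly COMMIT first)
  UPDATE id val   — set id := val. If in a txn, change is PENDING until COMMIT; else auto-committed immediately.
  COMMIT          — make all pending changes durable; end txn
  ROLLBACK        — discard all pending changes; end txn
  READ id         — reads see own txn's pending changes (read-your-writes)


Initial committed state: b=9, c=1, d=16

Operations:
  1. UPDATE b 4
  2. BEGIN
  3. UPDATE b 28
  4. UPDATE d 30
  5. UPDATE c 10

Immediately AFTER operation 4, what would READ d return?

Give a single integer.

Answer: 30

Derivation:
Initial committed: {b=9, c=1, d=16}
Op 1: UPDATE b=4 (auto-commit; committed b=4)
Op 2: BEGIN: in_txn=True, pending={}
Op 3: UPDATE b=28 (pending; pending now {b=28})
Op 4: UPDATE d=30 (pending; pending now {b=28, d=30})
After op 4: visible(d) = 30 (pending={b=28, d=30}, committed={b=4, c=1, d=16})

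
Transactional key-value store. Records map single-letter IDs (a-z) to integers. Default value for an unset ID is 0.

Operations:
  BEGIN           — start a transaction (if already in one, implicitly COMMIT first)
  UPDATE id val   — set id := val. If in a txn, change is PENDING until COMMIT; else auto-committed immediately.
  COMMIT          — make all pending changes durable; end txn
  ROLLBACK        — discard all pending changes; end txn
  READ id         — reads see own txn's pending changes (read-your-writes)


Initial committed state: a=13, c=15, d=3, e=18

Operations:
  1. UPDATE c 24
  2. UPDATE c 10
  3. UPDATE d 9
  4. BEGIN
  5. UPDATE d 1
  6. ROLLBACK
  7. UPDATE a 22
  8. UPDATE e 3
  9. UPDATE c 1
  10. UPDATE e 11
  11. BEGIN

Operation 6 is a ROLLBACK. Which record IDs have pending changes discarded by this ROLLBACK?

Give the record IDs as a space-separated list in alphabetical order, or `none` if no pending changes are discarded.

Initial committed: {a=13, c=15, d=3, e=18}
Op 1: UPDATE c=24 (auto-commit; committed c=24)
Op 2: UPDATE c=10 (auto-commit; committed c=10)
Op 3: UPDATE d=9 (auto-commit; committed d=9)
Op 4: BEGIN: in_txn=True, pending={}
Op 5: UPDATE d=1 (pending; pending now {d=1})
Op 6: ROLLBACK: discarded pending ['d']; in_txn=False
Op 7: UPDATE a=22 (auto-commit; committed a=22)
Op 8: UPDATE e=3 (auto-commit; committed e=3)
Op 9: UPDATE c=1 (auto-commit; committed c=1)
Op 10: UPDATE e=11 (auto-commit; committed e=11)
Op 11: BEGIN: in_txn=True, pending={}
ROLLBACK at op 6 discards: ['d']

Answer: d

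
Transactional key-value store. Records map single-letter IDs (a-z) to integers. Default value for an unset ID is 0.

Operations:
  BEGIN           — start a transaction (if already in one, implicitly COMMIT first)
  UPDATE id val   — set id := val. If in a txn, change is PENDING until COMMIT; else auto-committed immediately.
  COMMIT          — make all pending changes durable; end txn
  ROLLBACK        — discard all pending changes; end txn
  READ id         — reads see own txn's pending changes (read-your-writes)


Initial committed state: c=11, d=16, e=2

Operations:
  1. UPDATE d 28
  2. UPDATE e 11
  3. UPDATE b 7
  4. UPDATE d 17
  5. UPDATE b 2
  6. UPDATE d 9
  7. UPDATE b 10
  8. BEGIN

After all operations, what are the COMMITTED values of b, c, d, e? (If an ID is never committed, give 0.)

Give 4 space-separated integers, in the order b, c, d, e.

Initial committed: {c=11, d=16, e=2}
Op 1: UPDATE d=28 (auto-commit; committed d=28)
Op 2: UPDATE e=11 (auto-commit; committed e=11)
Op 3: UPDATE b=7 (auto-commit; committed b=7)
Op 4: UPDATE d=17 (auto-commit; committed d=17)
Op 5: UPDATE b=2 (auto-commit; committed b=2)
Op 6: UPDATE d=9 (auto-commit; committed d=9)
Op 7: UPDATE b=10 (auto-commit; committed b=10)
Op 8: BEGIN: in_txn=True, pending={}
Final committed: {b=10, c=11, d=9, e=11}

Answer: 10 11 9 11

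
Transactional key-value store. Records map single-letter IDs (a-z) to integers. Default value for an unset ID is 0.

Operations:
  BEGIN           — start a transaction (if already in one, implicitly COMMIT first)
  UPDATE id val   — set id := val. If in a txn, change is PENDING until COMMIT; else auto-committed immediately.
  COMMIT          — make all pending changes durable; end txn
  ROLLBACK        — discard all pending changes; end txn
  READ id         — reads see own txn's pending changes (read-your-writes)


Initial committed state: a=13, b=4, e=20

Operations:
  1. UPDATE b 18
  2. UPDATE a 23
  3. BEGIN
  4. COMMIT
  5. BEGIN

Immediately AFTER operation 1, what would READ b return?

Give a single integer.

Initial committed: {a=13, b=4, e=20}
Op 1: UPDATE b=18 (auto-commit; committed b=18)
After op 1: visible(b) = 18 (pending={}, committed={a=13, b=18, e=20})

Answer: 18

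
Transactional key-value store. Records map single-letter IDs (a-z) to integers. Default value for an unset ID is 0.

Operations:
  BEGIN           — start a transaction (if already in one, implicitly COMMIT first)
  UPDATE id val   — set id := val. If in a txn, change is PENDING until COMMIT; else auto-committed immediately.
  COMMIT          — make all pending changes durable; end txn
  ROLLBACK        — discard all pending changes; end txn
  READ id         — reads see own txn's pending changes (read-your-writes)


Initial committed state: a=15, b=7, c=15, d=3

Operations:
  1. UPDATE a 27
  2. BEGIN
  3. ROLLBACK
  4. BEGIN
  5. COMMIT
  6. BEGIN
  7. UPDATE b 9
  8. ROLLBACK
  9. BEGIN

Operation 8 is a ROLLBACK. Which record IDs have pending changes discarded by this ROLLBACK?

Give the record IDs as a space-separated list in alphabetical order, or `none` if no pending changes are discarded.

Answer: b

Derivation:
Initial committed: {a=15, b=7, c=15, d=3}
Op 1: UPDATE a=27 (auto-commit; committed a=27)
Op 2: BEGIN: in_txn=True, pending={}
Op 3: ROLLBACK: discarded pending []; in_txn=False
Op 4: BEGIN: in_txn=True, pending={}
Op 5: COMMIT: merged [] into committed; committed now {a=27, b=7, c=15, d=3}
Op 6: BEGIN: in_txn=True, pending={}
Op 7: UPDATE b=9 (pending; pending now {b=9})
Op 8: ROLLBACK: discarded pending ['b']; in_txn=False
Op 9: BEGIN: in_txn=True, pending={}
ROLLBACK at op 8 discards: ['b']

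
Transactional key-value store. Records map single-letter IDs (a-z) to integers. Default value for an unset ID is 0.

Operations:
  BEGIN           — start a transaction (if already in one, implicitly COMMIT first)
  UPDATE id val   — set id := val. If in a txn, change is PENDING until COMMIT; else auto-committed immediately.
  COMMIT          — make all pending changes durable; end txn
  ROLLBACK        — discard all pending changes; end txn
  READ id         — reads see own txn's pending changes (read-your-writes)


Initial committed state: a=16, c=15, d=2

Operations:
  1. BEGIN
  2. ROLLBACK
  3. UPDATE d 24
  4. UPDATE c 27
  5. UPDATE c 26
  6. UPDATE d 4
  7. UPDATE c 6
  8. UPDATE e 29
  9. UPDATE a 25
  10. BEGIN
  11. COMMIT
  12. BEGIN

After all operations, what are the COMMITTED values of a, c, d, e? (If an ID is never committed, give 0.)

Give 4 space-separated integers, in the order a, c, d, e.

Answer: 25 6 4 29

Derivation:
Initial committed: {a=16, c=15, d=2}
Op 1: BEGIN: in_txn=True, pending={}
Op 2: ROLLBACK: discarded pending []; in_txn=False
Op 3: UPDATE d=24 (auto-commit; committed d=24)
Op 4: UPDATE c=27 (auto-commit; committed c=27)
Op 5: UPDATE c=26 (auto-commit; committed c=26)
Op 6: UPDATE d=4 (auto-commit; committed d=4)
Op 7: UPDATE c=6 (auto-commit; committed c=6)
Op 8: UPDATE e=29 (auto-commit; committed e=29)
Op 9: UPDATE a=25 (auto-commit; committed a=25)
Op 10: BEGIN: in_txn=True, pending={}
Op 11: COMMIT: merged [] into committed; committed now {a=25, c=6, d=4, e=29}
Op 12: BEGIN: in_txn=True, pending={}
Final committed: {a=25, c=6, d=4, e=29}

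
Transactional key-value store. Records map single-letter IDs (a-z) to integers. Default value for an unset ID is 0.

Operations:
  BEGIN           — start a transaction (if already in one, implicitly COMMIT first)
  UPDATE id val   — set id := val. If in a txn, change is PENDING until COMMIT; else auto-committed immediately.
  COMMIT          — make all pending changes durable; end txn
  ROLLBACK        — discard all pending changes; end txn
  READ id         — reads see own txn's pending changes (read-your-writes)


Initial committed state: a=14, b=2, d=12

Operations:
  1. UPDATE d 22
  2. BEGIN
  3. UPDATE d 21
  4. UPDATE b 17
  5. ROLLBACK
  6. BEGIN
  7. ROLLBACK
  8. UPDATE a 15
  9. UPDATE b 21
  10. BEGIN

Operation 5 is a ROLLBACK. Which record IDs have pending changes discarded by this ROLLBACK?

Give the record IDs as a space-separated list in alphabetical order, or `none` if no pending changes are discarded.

Answer: b d

Derivation:
Initial committed: {a=14, b=2, d=12}
Op 1: UPDATE d=22 (auto-commit; committed d=22)
Op 2: BEGIN: in_txn=True, pending={}
Op 3: UPDATE d=21 (pending; pending now {d=21})
Op 4: UPDATE b=17 (pending; pending now {b=17, d=21})
Op 5: ROLLBACK: discarded pending ['b', 'd']; in_txn=False
Op 6: BEGIN: in_txn=True, pending={}
Op 7: ROLLBACK: discarded pending []; in_txn=False
Op 8: UPDATE a=15 (auto-commit; committed a=15)
Op 9: UPDATE b=21 (auto-commit; committed b=21)
Op 10: BEGIN: in_txn=True, pending={}
ROLLBACK at op 5 discards: ['b', 'd']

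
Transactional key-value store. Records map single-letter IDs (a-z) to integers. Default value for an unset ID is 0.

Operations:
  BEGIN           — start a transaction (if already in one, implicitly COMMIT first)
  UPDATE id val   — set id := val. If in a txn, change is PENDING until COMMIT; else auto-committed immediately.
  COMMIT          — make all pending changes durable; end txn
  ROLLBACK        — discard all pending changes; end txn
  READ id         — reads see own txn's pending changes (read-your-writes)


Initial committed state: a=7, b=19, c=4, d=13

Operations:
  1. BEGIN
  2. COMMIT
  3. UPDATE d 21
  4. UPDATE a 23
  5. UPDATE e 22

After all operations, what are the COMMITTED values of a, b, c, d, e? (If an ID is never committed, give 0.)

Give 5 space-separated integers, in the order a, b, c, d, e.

Answer: 23 19 4 21 22

Derivation:
Initial committed: {a=7, b=19, c=4, d=13}
Op 1: BEGIN: in_txn=True, pending={}
Op 2: COMMIT: merged [] into committed; committed now {a=7, b=19, c=4, d=13}
Op 3: UPDATE d=21 (auto-commit; committed d=21)
Op 4: UPDATE a=23 (auto-commit; committed a=23)
Op 5: UPDATE e=22 (auto-commit; committed e=22)
Final committed: {a=23, b=19, c=4, d=21, e=22}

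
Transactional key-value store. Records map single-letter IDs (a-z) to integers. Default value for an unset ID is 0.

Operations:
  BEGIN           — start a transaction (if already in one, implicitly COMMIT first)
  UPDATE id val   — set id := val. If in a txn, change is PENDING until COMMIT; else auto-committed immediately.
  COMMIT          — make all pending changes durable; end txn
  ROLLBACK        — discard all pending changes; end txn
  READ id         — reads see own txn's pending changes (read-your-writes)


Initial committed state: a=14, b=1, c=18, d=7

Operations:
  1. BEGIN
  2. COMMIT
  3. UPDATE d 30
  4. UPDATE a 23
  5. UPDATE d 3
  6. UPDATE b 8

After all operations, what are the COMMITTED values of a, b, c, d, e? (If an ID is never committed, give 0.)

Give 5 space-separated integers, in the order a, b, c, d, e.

Initial committed: {a=14, b=1, c=18, d=7}
Op 1: BEGIN: in_txn=True, pending={}
Op 2: COMMIT: merged [] into committed; committed now {a=14, b=1, c=18, d=7}
Op 3: UPDATE d=30 (auto-commit; committed d=30)
Op 4: UPDATE a=23 (auto-commit; committed a=23)
Op 5: UPDATE d=3 (auto-commit; committed d=3)
Op 6: UPDATE b=8 (auto-commit; committed b=8)
Final committed: {a=23, b=8, c=18, d=3}

Answer: 23 8 18 3 0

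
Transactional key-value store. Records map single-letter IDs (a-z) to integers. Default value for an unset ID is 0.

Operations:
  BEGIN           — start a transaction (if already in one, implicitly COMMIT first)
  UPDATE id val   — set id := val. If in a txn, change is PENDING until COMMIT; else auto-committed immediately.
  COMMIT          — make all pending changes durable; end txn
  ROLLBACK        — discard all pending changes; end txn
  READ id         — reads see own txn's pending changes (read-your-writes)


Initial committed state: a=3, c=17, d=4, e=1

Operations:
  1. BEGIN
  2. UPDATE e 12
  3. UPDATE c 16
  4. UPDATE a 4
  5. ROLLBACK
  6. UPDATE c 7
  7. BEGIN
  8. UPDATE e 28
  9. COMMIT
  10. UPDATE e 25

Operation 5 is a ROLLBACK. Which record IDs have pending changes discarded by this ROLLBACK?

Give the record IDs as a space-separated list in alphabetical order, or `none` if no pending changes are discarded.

Answer: a c e

Derivation:
Initial committed: {a=3, c=17, d=4, e=1}
Op 1: BEGIN: in_txn=True, pending={}
Op 2: UPDATE e=12 (pending; pending now {e=12})
Op 3: UPDATE c=16 (pending; pending now {c=16, e=12})
Op 4: UPDATE a=4 (pending; pending now {a=4, c=16, e=12})
Op 5: ROLLBACK: discarded pending ['a', 'c', 'e']; in_txn=False
Op 6: UPDATE c=7 (auto-commit; committed c=7)
Op 7: BEGIN: in_txn=True, pending={}
Op 8: UPDATE e=28 (pending; pending now {e=28})
Op 9: COMMIT: merged ['e'] into committed; committed now {a=3, c=7, d=4, e=28}
Op 10: UPDATE e=25 (auto-commit; committed e=25)
ROLLBACK at op 5 discards: ['a', 'c', 'e']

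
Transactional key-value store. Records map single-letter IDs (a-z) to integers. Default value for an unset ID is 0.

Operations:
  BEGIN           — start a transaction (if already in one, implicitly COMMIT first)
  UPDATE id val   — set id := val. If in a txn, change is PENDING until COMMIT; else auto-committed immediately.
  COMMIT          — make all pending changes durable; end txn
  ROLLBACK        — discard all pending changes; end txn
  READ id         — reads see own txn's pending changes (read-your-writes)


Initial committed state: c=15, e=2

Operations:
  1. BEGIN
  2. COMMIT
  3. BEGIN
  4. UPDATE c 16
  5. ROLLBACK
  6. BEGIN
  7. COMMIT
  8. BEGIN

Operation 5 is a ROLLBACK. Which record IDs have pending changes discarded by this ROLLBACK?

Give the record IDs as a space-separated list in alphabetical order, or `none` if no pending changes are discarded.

Initial committed: {c=15, e=2}
Op 1: BEGIN: in_txn=True, pending={}
Op 2: COMMIT: merged [] into committed; committed now {c=15, e=2}
Op 3: BEGIN: in_txn=True, pending={}
Op 4: UPDATE c=16 (pending; pending now {c=16})
Op 5: ROLLBACK: discarded pending ['c']; in_txn=False
Op 6: BEGIN: in_txn=True, pending={}
Op 7: COMMIT: merged [] into committed; committed now {c=15, e=2}
Op 8: BEGIN: in_txn=True, pending={}
ROLLBACK at op 5 discards: ['c']

Answer: c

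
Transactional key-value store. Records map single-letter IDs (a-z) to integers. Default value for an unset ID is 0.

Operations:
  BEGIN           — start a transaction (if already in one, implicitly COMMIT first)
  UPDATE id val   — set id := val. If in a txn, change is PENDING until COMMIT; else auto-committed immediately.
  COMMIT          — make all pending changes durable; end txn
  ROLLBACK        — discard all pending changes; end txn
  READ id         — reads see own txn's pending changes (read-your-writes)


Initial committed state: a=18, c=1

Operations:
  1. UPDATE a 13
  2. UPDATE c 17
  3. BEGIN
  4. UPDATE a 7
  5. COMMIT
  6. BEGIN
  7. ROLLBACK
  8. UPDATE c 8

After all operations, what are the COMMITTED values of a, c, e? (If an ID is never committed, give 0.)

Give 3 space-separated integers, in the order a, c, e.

Initial committed: {a=18, c=1}
Op 1: UPDATE a=13 (auto-commit; committed a=13)
Op 2: UPDATE c=17 (auto-commit; committed c=17)
Op 3: BEGIN: in_txn=True, pending={}
Op 4: UPDATE a=7 (pending; pending now {a=7})
Op 5: COMMIT: merged ['a'] into committed; committed now {a=7, c=17}
Op 6: BEGIN: in_txn=True, pending={}
Op 7: ROLLBACK: discarded pending []; in_txn=False
Op 8: UPDATE c=8 (auto-commit; committed c=8)
Final committed: {a=7, c=8}

Answer: 7 8 0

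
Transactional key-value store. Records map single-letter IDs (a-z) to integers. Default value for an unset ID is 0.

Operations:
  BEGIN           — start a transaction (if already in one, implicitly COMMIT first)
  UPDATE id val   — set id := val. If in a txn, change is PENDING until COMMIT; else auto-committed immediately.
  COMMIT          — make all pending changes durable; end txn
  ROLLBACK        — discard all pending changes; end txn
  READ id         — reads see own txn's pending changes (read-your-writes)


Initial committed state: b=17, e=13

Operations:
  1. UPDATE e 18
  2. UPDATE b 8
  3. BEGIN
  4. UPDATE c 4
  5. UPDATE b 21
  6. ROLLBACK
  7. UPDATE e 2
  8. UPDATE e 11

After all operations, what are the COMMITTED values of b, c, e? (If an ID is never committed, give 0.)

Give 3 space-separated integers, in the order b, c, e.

Answer: 8 0 11

Derivation:
Initial committed: {b=17, e=13}
Op 1: UPDATE e=18 (auto-commit; committed e=18)
Op 2: UPDATE b=8 (auto-commit; committed b=8)
Op 3: BEGIN: in_txn=True, pending={}
Op 4: UPDATE c=4 (pending; pending now {c=4})
Op 5: UPDATE b=21 (pending; pending now {b=21, c=4})
Op 6: ROLLBACK: discarded pending ['b', 'c']; in_txn=False
Op 7: UPDATE e=2 (auto-commit; committed e=2)
Op 8: UPDATE e=11 (auto-commit; committed e=11)
Final committed: {b=8, e=11}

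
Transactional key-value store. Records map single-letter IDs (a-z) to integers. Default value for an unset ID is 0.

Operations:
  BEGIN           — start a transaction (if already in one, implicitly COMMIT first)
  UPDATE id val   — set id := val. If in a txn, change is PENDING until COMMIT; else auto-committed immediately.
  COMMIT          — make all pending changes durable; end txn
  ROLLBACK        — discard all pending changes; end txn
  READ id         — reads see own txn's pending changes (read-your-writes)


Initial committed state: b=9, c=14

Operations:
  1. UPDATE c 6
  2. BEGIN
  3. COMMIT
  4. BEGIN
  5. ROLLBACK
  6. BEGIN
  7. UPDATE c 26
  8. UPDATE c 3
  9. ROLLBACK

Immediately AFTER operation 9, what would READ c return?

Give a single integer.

Answer: 6

Derivation:
Initial committed: {b=9, c=14}
Op 1: UPDATE c=6 (auto-commit; committed c=6)
Op 2: BEGIN: in_txn=True, pending={}
Op 3: COMMIT: merged [] into committed; committed now {b=9, c=6}
Op 4: BEGIN: in_txn=True, pending={}
Op 5: ROLLBACK: discarded pending []; in_txn=False
Op 6: BEGIN: in_txn=True, pending={}
Op 7: UPDATE c=26 (pending; pending now {c=26})
Op 8: UPDATE c=3 (pending; pending now {c=3})
Op 9: ROLLBACK: discarded pending ['c']; in_txn=False
After op 9: visible(c) = 6 (pending={}, committed={b=9, c=6})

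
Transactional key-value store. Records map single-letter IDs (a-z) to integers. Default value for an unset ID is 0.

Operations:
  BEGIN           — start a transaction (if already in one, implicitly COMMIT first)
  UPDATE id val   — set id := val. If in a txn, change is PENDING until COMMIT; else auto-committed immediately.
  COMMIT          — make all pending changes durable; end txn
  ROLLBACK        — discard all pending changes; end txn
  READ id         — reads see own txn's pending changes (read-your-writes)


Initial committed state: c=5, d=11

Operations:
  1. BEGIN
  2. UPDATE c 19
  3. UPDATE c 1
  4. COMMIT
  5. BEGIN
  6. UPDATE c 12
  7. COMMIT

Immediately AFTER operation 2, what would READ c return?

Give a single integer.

Answer: 19

Derivation:
Initial committed: {c=5, d=11}
Op 1: BEGIN: in_txn=True, pending={}
Op 2: UPDATE c=19 (pending; pending now {c=19})
After op 2: visible(c) = 19 (pending={c=19}, committed={c=5, d=11})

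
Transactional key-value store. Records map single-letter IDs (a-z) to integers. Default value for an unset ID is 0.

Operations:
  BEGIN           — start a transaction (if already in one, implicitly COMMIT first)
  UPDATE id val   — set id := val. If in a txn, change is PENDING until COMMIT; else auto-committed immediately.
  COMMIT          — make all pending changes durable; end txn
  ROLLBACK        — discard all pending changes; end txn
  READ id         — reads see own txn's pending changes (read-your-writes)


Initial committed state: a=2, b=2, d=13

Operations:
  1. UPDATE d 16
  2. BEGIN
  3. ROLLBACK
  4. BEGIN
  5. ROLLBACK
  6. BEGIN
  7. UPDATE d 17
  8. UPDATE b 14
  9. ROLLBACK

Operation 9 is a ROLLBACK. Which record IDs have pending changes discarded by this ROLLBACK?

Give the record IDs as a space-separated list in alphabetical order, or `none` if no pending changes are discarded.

Answer: b d

Derivation:
Initial committed: {a=2, b=2, d=13}
Op 1: UPDATE d=16 (auto-commit; committed d=16)
Op 2: BEGIN: in_txn=True, pending={}
Op 3: ROLLBACK: discarded pending []; in_txn=False
Op 4: BEGIN: in_txn=True, pending={}
Op 5: ROLLBACK: discarded pending []; in_txn=False
Op 6: BEGIN: in_txn=True, pending={}
Op 7: UPDATE d=17 (pending; pending now {d=17})
Op 8: UPDATE b=14 (pending; pending now {b=14, d=17})
Op 9: ROLLBACK: discarded pending ['b', 'd']; in_txn=False
ROLLBACK at op 9 discards: ['b', 'd']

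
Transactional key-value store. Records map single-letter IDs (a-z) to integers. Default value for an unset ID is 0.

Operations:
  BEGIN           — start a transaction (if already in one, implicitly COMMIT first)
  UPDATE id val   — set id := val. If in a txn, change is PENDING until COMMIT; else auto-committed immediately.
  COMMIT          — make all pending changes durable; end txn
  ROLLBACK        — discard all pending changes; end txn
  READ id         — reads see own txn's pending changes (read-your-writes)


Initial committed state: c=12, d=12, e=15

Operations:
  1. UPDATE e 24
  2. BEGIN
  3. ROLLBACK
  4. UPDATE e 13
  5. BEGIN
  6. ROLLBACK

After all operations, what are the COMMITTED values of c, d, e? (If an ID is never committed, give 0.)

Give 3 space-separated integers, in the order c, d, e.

Answer: 12 12 13

Derivation:
Initial committed: {c=12, d=12, e=15}
Op 1: UPDATE e=24 (auto-commit; committed e=24)
Op 2: BEGIN: in_txn=True, pending={}
Op 3: ROLLBACK: discarded pending []; in_txn=False
Op 4: UPDATE e=13 (auto-commit; committed e=13)
Op 5: BEGIN: in_txn=True, pending={}
Op 6: ROLLBACK: discarded pending []; in_txn=False
Final committed: {c=12, d=12, e=13}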